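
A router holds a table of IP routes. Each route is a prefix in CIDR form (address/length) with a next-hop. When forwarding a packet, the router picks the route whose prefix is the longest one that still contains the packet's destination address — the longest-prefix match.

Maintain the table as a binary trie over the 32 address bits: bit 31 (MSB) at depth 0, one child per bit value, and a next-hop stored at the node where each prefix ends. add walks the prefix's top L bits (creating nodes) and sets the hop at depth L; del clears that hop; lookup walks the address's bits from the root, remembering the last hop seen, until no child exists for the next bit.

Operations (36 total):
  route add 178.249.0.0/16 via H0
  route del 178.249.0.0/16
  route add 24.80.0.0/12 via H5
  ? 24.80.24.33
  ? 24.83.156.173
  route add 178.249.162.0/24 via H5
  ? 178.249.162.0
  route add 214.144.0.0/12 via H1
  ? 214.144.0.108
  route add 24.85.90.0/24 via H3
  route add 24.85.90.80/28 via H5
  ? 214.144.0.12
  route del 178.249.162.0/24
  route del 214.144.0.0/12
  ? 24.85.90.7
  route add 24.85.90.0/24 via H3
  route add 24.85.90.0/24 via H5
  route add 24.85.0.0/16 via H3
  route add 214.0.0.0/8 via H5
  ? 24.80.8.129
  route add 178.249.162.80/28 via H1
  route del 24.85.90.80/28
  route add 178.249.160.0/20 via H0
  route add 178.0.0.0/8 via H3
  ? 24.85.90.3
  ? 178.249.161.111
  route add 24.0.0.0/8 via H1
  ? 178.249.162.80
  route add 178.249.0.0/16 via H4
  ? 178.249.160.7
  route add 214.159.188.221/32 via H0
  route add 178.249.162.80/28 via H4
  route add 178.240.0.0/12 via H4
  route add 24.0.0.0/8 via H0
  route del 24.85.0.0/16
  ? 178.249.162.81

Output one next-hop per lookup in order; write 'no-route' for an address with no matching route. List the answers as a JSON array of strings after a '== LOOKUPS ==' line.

Process each operation:
  + 178.249.0.0/16 (H0) depth=16
  del 178.249.0.0/16 (clear depth 16)
  + 24.80.0.0/12 (H5) depth=12
  lookup 24.80.24.33: bits 000110000101 walk d0:-→d1:-→d2:-→d3:-→d4:-→d5:-→d6:-→d7:-→d8:-→d9:-→d10:-→d11:-→d12:H5 -> H5
  lookup 24.83.156.173: bits 000110000101 walk d0:-→d1:-→d2:-→d3:-→d4:-→d5:-→d6:-→d7:-→d8:-→d9:-→d10:-→d11:-→d12:H5 -> H5
  + 178.249.162.0/24 (H5) depth=24
  lookup 178.249.162.0: bits 101100101111100110100010 walk d0:-→d1:-→d2:-→d3:-→d4:-→d5:-→d6:-→d7:-→d8:-→d9:-→d10:-→d11:-→d12:-→d13:-→d14:-→d15:-→d16:-→d17:-→d18:-→d19:-→d20:-→d21:-→d22:-→d23:-→d24:H5 -> H5
  + 214.144.0.0/12 (H1) depth=12
  lookup 214.144.0.108: bits 110101101001 walk d0:-→d1:-→d2:-→d3:-→d4:-→d5:-→d6:-→d7:-→d8:-→d9:-→d10:-→d11:-→d12:H1 -> H1
  + 24.85.90.0/24 (H3) depth=24
  + 24.85.90.80/28 (H5) depth=28
  lookup 214.144.0.12: bits 110101101001 walk d0:-→d1:-→d2:-→d3:-→d4:-→d5:-→d6:-→d7:-→d8:-→d9:-→d10:-→d11:-→d12:H1 -> H1
  del 178.249.162.0/24 (clear depth 24)
  del 214.144.0.0/12 (clear depth 12)
  lookup 24.85.90.7: bits 0001100001010101010110100 walk d0:-→d1:-→d2:-→d3:-→d4:-→d5:-→d6:-→d7:-→d8:-→d9:-→d10:-→d11:-→d12:H5→d13:-→d14:-→d15:-→d16:-→d17:-→d18:-→d19:-→d20:-→d21:-→d22:-→d23:-→d24:H3→d25:- -> H3
  + 24.85.90.0/24 (H3) depth=24
  + 24.85.90.0/24 (H5) depth=24
  + 24.85.0.0/16 (H3) depth=16
  + 214.0.0.0/8 (H5) depth=8
  lookup 24.80.8.129: bits 0001100001010 walk d0:-→d1:-→d2:-→d3:-→d4:-→d5:-→d6:-→d7:-→d8:-→d9:-→d10:-→d11:-→d12:H5→d13:- -> H5
  + 178.249.162.80/28 (H1) depth=28
  del 24.85.90.80/28 (clear depth 28)
  + 178.249.160.0/20 (H0) depth=20
  + 178.0.0.0/8 (H3) depth=8
  lookup 24.85.90.3: bits 0001100001010101010110100 walk d0:-→d1:-→d2:-→d3:-→d4:-→d5:-→d6:-→d7:-→d8:-→d9:-→d10:-→d11:-→d12:H5→d13:-→d14:-→d15:-→d16:H3→d17:-→d18:-→d19:-→d20:-→d21:-→d22:-→d23:-→d24:H5→d25:- -> H5
  lookup 178.249.161.111: bits 1011001011111001101000 walk d0:-→d1:-→d2:-→d3:-→d4:-→d5:-→d6:-→d7:-→d8:H3→d9:-→d10:-→d11:-→d12:-→d13:-→d14:-→d15:-→d16:-→d17:-→d18:-→d19:-→d20:H0→d21:-→d22:- -> H0
  + 24.0.0.0/8 (H1) depth=8
  lookup 178.249.162.80: bits 1011001011111001101000100101 walk d0:-→d1:-→d2:-→d3:-→d4:-→d5:-→d6:-→d7:-→d8:H3→d9:-→d10:-→d11:-→d12:-→d13:-→d14:-→d15:-→d16:-→d17:-→d18:-→d19:-→d20:H0→d21:-→d22:-→d23:-→d24:-→d25:-→d26:-→d27:-→d28:H1 -> H1
  + 178.249.0.0/16 (H4) depth=16
  lookup 178.249.160.7: bits 1011001011111001101000 walk d0:-→d1:-→d2:-→d3:-→d4:-→d5:-→d6:-→d7:-→d8:H3→d9:-→d10:-→d11:-→d12:-→d13:-→d14:-→d15:-→d16:H4→d17:-→d18:-→d19:-→d20:H0→d21:-→d22:- -> H0
  + 214.159.188.221/32 (H0) depth=32
  + 178.249.162.80/28 (H4) depth=28
  + 178.240.0.0/12 (H4) depth=12
  + 24.0.0.0/8 (H0) depth=8
  del 24.85.0.0/16 (clear depth 16)
  lookup 178.249.162.81: bits 1011001011111001101000100101 walk d0:-→d1:-→d2:-→d3:-→d4:-→d5:-→d6:-→d7:-→d8:H3→d9:-→d10:-→d11:-→d12:H4→d13:-→d14:-→d15:-→d16:H4→d17:-→d18:-→d19:-→d20:H0→d21:-→d22:-→d23:-→d24:-→d25:-→d26:-→d27:-→d28:H4 -> H4

== LOOKUPS ==
["H5","H5","H5","H1","H1","H3","H5","H5","H0","H1","H0","H4"]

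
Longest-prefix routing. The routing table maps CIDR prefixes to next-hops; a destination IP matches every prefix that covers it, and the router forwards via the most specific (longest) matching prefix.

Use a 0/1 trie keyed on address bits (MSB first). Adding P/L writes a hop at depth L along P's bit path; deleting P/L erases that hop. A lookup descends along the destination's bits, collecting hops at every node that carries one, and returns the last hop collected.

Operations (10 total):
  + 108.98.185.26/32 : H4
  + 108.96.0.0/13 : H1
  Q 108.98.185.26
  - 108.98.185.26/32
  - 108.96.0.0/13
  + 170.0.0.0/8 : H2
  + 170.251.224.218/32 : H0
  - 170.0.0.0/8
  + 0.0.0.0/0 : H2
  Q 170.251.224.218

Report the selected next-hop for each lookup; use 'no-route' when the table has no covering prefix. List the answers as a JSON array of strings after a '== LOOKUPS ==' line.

Trace:
  add 108.98.185.26/32 -> H4 at depth 32
  add 108.96.0.0/13 -> H1 at depth 13
  lookup 108.98.185.26: bits 01101100011000101011100100011010 walk d0:-→d1:-→d2:-→d3:-→d4:-→d5:-→d6:-→d7:-→d8:-→d9:-→d10:-→d11:-→d12:-→d13:H1→d14:-→d15:-→d16:-→d17:-→d18:-→d19:-→d20:-→d21:-→d22:-→d23:-→d24:-→d25:-→d26:-→d27:-→d28:-→d29:-→d30:-→d31:-→d32:H4 -> H4
  - 108.98.185.26/32 clear@32
  - 108.96.0.0/13 clear@13
  add 170.0.0.0/8 -> H2 at depth 8
  add 170.251.224.218/32 -> H0 at depth 32
  - 170.0.0.0/8 clear@8
  add 0.0.0.0/0 -> H2 at depth 0
  lookup 170.251.224.218: bits 10101010111110111110000011011010 walk d0:H2→d1:-→d2:-→d3:-→d4:-→d5:-→d6:-→d7:-→d8:-→d9:-→d10:-→d11:-→d12:-→d13:-→d14:-→d15:-→d16:-→d17:-→d18:-→d19:-→d20:-→d21:-→d22:-→d23:-→d24:-→d25:-→d26:-→d27:-→d28:-→d29:-→d30:-→d31:-→d32:H0 -> H0

== LOOKUPS ==
["H4","H0"]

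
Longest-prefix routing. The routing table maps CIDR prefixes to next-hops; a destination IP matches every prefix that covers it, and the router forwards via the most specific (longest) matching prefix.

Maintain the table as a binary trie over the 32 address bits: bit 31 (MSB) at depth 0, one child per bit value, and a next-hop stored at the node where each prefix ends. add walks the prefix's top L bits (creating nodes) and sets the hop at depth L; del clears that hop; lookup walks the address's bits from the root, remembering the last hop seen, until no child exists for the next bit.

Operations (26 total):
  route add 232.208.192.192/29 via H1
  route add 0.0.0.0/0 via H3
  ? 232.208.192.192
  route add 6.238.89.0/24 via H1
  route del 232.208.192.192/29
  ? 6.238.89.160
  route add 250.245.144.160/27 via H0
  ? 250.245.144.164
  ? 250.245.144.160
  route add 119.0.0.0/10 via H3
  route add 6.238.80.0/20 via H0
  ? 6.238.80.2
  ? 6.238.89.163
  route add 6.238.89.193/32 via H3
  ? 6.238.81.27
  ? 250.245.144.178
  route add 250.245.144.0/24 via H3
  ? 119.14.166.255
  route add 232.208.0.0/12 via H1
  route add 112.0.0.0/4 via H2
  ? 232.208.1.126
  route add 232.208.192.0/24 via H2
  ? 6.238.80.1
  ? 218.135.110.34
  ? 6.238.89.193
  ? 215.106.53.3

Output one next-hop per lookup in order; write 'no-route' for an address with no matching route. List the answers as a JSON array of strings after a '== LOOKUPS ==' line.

Trace:
  add 232.208.192.192/29 -> H1 at depth 29
  add 0.0.0.0/0 -> H3 at depth 0
  Q 232.208.192.192: descend 11101000110100001100000011000 ; hops seen [H3,H1] ; pick H1
  add 6.238.89.0/24 -> H1 at depth 24
  - 232.208.192.192/29 clear@29
  Q 6.238.89.160: descend 000001101110111001011001 ; hops seen [H3,H1] ; pick H1
  add 250.245.144.160/27 -> H0 at depth 27
  Q 250.245.144.164: descend 111110101111010110010000101 ; hops seen [H3,H0] ; pick H0
  Q 250.245.144.160: descend 111110101111010110010000101 ; hops seen [H3,H0] ; pick H0
  add 119.0.0.0/10 -> H3 at depth 10
  add 6.238.80.0/20 -> H0 at depth 20
  Q 6.238.80.2: descend 00000110111011100101 ; hops seen [H3,H0] ; pick H0
  Q 6.238.89.163: descend 000001101110111001011001 ; hops seen [H3,H0,H1] ; pick H1
  add 6.238.89.193/32 -> H3 at depth 32
  Q 6.238.81.27: descend 00000110111011100101 ; hops seen [H3,H0] ; pick H0
  Q 250.245.144.178: descend 111110101111010110010000101 ; hops seen [H3,H0] ; pick H0
  add 250.245.144.0/24 -> H3 at depth 24
  Q 119.14.166.255: descend 0111011100 ; hops seen [H3,H3] ; pick H3
  add 232.208.0.0/12 -> H1 at depth 12
  add 112.0.0.0/4 -> H2 at depth 4
  Q 232.208.1.126: descend 1110100011010000 ; hops seen [H3,H1] ; pick H1
  add 232.208.192.0/24 -> H2 at depth 24
  Q 6.238.80.1: descend 00000110111011100101 ; hops seen [H3,H0] ; pick H0
  Q 218.135.110.34: descend 11 ; hops seen [H3] ; pick H3
  Q 6.238.89.193: descend 00000110111011100101100111000001 ; hops seen [H3,H0,H1,H3] ; pick H3
  Q 215.106.53.3: descend 11 ; hops seen [H3] ; pick H3

== LOOKUPS ==
["H1","H1","H0","H0","H0","H1","H0","H0","H3","H1","H0","H3","H3","H3"]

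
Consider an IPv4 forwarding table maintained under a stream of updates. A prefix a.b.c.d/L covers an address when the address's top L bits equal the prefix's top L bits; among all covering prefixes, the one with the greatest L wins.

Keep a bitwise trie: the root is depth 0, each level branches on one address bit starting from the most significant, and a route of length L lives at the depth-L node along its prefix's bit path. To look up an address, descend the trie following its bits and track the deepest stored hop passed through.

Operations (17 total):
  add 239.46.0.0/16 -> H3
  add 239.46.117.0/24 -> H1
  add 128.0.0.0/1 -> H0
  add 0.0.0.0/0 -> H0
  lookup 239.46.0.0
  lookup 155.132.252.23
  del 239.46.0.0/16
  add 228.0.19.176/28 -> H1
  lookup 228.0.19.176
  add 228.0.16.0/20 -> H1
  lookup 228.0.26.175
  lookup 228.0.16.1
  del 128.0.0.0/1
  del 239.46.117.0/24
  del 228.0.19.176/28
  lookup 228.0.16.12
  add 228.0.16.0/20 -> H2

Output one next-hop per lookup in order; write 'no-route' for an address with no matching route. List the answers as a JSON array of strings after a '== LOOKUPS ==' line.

Trace:
  + 239.46.0.0/16 (H3) depth=16
  + 239.46.117.0/24 (H1) depth=24
  + 128.0.0.0/1 (H0) depth=1
  + 0.0.0.0/0 (H0) depth=0
  ? 239.46.0.0  path d0:H0→d1:H0→d2:-→d3:-→d4:-→d5:-→d6:-→d7:-→d8:-→d9:-→d10:-→d11:-→d12:-→d13:-→d14:-→d15:-→d16:H3→d17:-  best=H3
  ? 155.132.252.23  path d0:H0→d1:H0  best=H0
  - 239.46.0.0/16 clear@16
  + 228.0.19.176/28 (H1) depth=28
  ? 228.0.19.176  path d0:H0→d1:H0→d2:-→d3:-→d4:-→d5:-→d6:-→d7:-→d8:-→d9:-→d10:-→d11:-→d12:-→d13:-→d14:-→d15:-→d16:-→d17:-→d18:-→d19:-→d20:-→d21:-→d22:-→d23:-→d24:-→d25:-→d26:-→d27:-→d28:H1  best=H1
  + 228.0.16.0/20 (H1) depth=20
  ? 228.0.26.175  path d0:H0→d1:H0→d2:-→d3:-→d4:-→d5:-→d6:-→d7:-→d8:-→d9:-→d10:-→d11:-→d12:-→d13:-→d14:-→d15:-→d16:-→d17:-→d18:-→d19:-→d20:H1  best=H1
  ? 228.0.16.1  path d0:H0→d1:H0→d2:-→d3:-→d4:-→d5:-→d6:-→d7:-→d8:-→d9:-→d10:-→d11:-→d12:-→d13:-→d14:-→d15:-→d16:-→d17:-→d18:-→d19:-→d20:H1→d21:-→d22:-  best=H1
  - 128.0.0.0/1 clear@1
  - 239.46.117.0/24 clear@24
  - 228.0.19.176/28 clear@28
  ? 228.0.16.12  path d0:H0→d1:-→d2:-→d3:-→d4:-→d5:-→d6:-→d7:-→d8:-→d9:-→d10:-→d11:-→d12:-→d13:-→d14:-→d15:-→d16:-→d17:-→d18:-→d19:-→d20:H1→d21:-→d22:-  best=H1
  + 228.0.16.0/20 (H2) depth=20

== LOOKUPS ==
["H3","H0","H1","H1","H1","H1"]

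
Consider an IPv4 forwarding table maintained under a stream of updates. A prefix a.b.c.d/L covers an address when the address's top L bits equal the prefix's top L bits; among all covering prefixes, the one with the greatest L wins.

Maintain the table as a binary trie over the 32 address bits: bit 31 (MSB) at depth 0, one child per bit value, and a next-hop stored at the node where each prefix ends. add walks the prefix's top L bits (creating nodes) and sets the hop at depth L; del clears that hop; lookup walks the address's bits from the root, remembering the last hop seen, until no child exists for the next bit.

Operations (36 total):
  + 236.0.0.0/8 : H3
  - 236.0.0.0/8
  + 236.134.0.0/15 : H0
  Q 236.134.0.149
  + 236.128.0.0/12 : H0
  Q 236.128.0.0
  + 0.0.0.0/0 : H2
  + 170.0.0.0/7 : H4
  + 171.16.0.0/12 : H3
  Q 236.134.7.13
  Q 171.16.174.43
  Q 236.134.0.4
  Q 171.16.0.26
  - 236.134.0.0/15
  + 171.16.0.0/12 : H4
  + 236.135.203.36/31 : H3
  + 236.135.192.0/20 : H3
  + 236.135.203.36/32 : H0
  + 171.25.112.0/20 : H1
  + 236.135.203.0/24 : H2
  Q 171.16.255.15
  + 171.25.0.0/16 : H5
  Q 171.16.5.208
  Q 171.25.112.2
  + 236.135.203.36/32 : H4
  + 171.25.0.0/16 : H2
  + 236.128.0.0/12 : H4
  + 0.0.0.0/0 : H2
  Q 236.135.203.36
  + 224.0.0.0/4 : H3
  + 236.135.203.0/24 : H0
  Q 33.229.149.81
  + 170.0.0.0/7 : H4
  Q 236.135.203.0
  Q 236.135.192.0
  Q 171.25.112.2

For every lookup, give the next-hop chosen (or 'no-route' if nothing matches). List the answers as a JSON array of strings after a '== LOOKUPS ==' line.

Apply in order:
  + 236.0.0.0/8 (H3) depth=8
  - 236.0.0.0/8 clear@8
  + 236.134.0.0/15 (H0) depth=15
  Q 236.134.0.149: descend 111011001000011 ; hops seen [H0] ; pick H0
  + 236.128.0.0/12 (H0) depth=12
  Q 236.128.0.0: descend 1110110010000 ; hops seen [H0] ; pick H0
  + 0.0.0.0/0 (H2) depth=0
  + 170.0.0.0/7 (H4) depth=7
  + 171.16.0.0/12 (H3) depth=12
  Q 236.134.7.13: descend 111011001000011 ; hops seen [H2,H0,H0] ; pick H0
  Q 171.16.174.43: descend 101010110001 ; hops seen [H2,H4,H3] ; pick H3
  Q 236.134.0.4: descend 111011001000011 ; hops seen [H2,H0,H0] ; pick H0
  Q 171.16.0.26: descend 101010110001 ; hops seen [H2,H4,H3] ; pick H3
  - 236.134.0.0/15 clear@15
  + 171.16.0.0/12 (H4) depth=12
  + 236.135.203.36/31 (H3) depth=31
  + 236.135.192.0/20 (H3) depth=20
  + 236.135.203.36/32 (H0) depth=32
  + 171.25.112.0/20 (H1) depth=20
  + 236.135.203.0/24 (H2) depth=24
  Q 171.16.255.15: descend 101010110001 ; hops seen [H2,H4,H4] ; pick H4
  + 171.25.0.0/16 (H5) depth=16
  Q 171.16.5.208: descend 101010110001 ; hops seen [H2,H4,H4] ; pick H4
  Q 171.25.112.2: descend 10101011000110010111 ; hops seen [H2,H4,H4,H5,H1] ; pick H1
  + 236.135.203.36/32 (H4) depth=32
  + 171.25.0.0/16 (H2) depth=16
  + 236.128.0.0/12 (H4) depth=12
  + 0.0.0.0/0 (H2) depth=0
  Q 236.135.203.36: descend 11101100100001111100101100100100 ; hops seen [H2,H4,H3,H2,H3,H4] ; pick H4
  + 224.0.0.0/4 (H3) depth=4
  + 236.135.203.0/24 (H0) depth=24
  Q 33.229.149.81: descend ε ; hops seen [H2] ; pick H2
  + 170.0.0.0/7 (H4) depth=7
  Q 236.135.203.0: descend 11101100100001111100101100 ; hops seen [H2,H3,H4,H3,H0] ; pick H0
  Q 236.135.192.0: descend 11101100100001111100 ; hops seen [H2,H3,H4,H3] ; pick H3
  Q 171.25.112.2: descend 10101011000110010111 ; hops seen [H2,H4,H4,H2,H1] ; pick H1

== LOOKUPS ==
["H0","H0","H0","H3","H0","H3","H4","H4","H1","H4","H2","H0","H3","H1"]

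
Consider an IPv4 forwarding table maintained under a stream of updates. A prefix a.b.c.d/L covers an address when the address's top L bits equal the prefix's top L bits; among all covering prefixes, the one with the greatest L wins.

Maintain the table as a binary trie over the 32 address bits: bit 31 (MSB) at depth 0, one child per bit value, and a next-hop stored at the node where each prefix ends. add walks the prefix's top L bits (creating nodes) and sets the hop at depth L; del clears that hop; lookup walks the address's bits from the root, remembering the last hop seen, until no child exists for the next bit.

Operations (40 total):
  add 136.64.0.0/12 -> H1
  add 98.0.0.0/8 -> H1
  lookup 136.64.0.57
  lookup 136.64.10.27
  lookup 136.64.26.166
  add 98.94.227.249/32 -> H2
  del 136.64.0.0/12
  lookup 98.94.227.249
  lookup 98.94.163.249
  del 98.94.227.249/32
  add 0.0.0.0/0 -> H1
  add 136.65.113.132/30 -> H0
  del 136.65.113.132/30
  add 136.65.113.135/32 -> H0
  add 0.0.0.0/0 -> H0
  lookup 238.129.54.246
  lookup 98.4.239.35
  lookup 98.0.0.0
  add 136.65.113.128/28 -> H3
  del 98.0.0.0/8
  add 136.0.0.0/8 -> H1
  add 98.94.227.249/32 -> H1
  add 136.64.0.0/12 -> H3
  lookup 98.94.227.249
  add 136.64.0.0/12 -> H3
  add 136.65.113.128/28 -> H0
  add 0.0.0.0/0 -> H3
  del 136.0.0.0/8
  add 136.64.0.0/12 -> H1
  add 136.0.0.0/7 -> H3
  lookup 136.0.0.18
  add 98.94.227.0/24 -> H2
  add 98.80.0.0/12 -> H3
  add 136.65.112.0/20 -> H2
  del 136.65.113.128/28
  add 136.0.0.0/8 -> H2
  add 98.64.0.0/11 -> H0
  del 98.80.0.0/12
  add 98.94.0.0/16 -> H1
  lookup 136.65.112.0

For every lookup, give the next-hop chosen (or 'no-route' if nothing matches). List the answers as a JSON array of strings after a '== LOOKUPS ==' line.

Apply in order:
  + 136.64.0.0/12 (H1) depth=12
  + 98.0.0.0/8 (H1) depth=8
  lookup 136.64.0.57: bits 100010000100 walk d0:-→d1:-→d2:-→d3:-→d4:-→d5:-→d6:-→d7:-→d8:-→d9:-→d10:-→d11:-→d12:H1 -> H1
  lookup 136.64.10.27: bits 100010000100 walk d0:-→d1:-→d2:-→d3:-→d4:-→d5:-→d6:-→d7:-→d8:-→d9:-→d10:-→d11:-→d12:H1 -> H1
  lookup 136.64.26.166: bits 100010000100 walk d0:-→d1:-→d2:-→d3:-→d4:-→d5:-→d6:-→d7:-→d8:-→d9:-→d10:-→d11:-→d12:H1 -> H1
  + 98.94.227.249/32 (H2) depth=32
  - 136.64.0.0/12 clear@12
  lookup 98.94.227.249: bits 01100010010111101110001111111001 walk d0:-→d1:-→d2:-→d3:-→d4:-→d5:-→d6:-→d7:-→d8:H1→d9:-→d10:-→d11:-→d12:-→d13:-→d14:-→d15:-→d16:-→d17:-→d18:-→d19:-→d20:-→d21:-→d22:-→d23:-→d24:-→d25:-→d26:-→d27:-→d28:-→d29:-→d30:-→d31:-→d32:H2 -> H2
  lookup 98.94.163.249: bits 01100010010111101 walk d0:-→d1:-→d2:-→d3:-→d4:-→d5:-→d6:-→d7:-→d8:H1→d9:-→d10:-→d11:-→d12:-→d13:-→d14:-→d15:-→d16:-→d17:- -> H1
  - 98.94.227.249/32 clear@32
  + 0.0.0.0/0 (H1) depth=0
  + 136.65.113.132/30 (H0) depth=30
  - 136.65.113.132/30 clear@30
  + 136.65.113.135/32 (H0) depth=32
  + 0.0.0.0/0 (H0) depth=0
  lookup 238.129.54.246: bits 1 walk d0:H0→d1:- -> H0
  lookup 98.4.239.35: bits 011000100 walk d0:H0→d1:-→d2:-→d3:-→d4:-→d5:-→d6:-→d7:-→d8:H1→d9:- -> H1
  lookup 98.0.0.0: bits 011000100 walk d0:H0→d1:-→d2:-→d3:-→d4:-→d5:-→d6:-→d7:-→d8:H1→d9:- -> H1
  + 136.65.113.128/28 (H3) depth=28
  - 98.0.0.0/8 clear@8
  + 136.0.0.0/8 (H1) depth=8
  + 98.94.227.249/32 (H1) depth=32
  + 136.64.0.0/12 (H3) depth=12
  lookup 98.94.227.249: bits 01100010010111101110001111111001 walk d0:H0→d1:-→d2:-→d3:-→d4:-→d5:-→d6:-→d7:-→d8:-→d9:-→d10:-→d11:-→d12:-→d13:-→d14:-→d15:-→d16:-→d17:-→d18:-→d19:-→d20:-→d21:-→d22:-→d23:-→d24:-→d25:-→d26:-→d27:-→d28:-→d29:-→d30:-→d31:-→d32:H1 -> H1
  + 136.64.0.0/12 (H3) depth=12
  + 136.65.113.128/28 (H0) depth=28
  + 0.0.0.0/0 (H3) depth=0
  - 136.0.0.0/8 clear@8
  + 136.64.0.0/12 (H1) depth=12
  + 136.0.0.0/7 (H3) depth=7
  lookup 136.0.0.18: bits 100010000 walk d0:H3→d1:-→d2:-→d3:-→d4:-→d5:-→d6:-→d7:H3→d8:-→d9:- -> H3
  + 98.94.227.0/24 (H2) depth=24
  + 98.80.0.0/12 (H3) depth=12
  + 136.65.112.0/20 (H2) depth=20
  - 136.65.113.128/28 clear@28
  + 136.0.0.0/8 (H2) depth=8
  + 98.64.0.0/11 (H0) depth=11
  - 98.80.0.0/12 clear@12
  + 98.94.0.0/16 (H1) depth=16
  lookup 136.65.112.0: bits 10001000010000010111000 walk d0:H3→d1:-→d2:-→d3:-→d4:-→d5:-→d6:-→d7:H3→d8:H2→d9:-→d10:-→d11:-→d12:H1→d13:-→d14:-→d15:-→d16:-→d17:-→d18:-→d19:-→d20:H2→d21:-→d22:-→d23:- -> H2

== LOOKUPS ==
["H1","H1","H1","H2","H1","H0","H1","H1","H1","H3","H2"]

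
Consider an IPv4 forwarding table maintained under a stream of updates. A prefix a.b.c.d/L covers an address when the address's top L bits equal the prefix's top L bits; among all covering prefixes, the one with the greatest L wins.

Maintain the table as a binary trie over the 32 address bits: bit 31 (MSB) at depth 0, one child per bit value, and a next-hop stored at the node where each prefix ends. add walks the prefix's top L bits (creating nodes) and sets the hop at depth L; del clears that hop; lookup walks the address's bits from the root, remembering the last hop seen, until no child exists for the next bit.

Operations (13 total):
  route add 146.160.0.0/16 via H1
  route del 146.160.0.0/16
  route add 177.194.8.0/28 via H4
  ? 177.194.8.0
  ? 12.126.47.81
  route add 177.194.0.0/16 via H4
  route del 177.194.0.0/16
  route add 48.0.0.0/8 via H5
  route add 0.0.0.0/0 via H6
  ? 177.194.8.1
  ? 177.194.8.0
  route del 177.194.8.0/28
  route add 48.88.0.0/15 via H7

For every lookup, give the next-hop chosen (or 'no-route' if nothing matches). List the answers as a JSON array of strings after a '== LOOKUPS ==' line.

Trace:
  add 146.160.0.0/16 -> H1 at depth 16
  del 146.160.0.0/16 (clear depth 16)
  add 177.194.8.0/28 -> H4 at depth 28
  Q 177.194.8.0: descend 1011000111000010000010000000 ; hops seen [H4] ; pick H4
  Q 12.126.47.81: descend ε ; hops seen [∅] ; pick no-route
  add 177.194.0.0/16 -> H4 at depth 16
  del 177.194.0.0/16 (clear depth 16)
  add 48.0.0.0/8 -> H5 at depth 8
  add 0.0.0.0/0 -> H6 at depth 0
  Q 177.194.8.1: descend 1011000111000010000010000000 ; hops seen [H6,H4] ; pick H4
  Q 177.194.8.0: descend 1011000111000010000010000000 ; hops seen [H6,H4] ; pick H4
  del 177.194.8.0/28 (clear depth 28)
  add 48.88.0.0/15 -> H7 at depth 15

== LOOKUPS ==
["H4","no-route","H4","H4"]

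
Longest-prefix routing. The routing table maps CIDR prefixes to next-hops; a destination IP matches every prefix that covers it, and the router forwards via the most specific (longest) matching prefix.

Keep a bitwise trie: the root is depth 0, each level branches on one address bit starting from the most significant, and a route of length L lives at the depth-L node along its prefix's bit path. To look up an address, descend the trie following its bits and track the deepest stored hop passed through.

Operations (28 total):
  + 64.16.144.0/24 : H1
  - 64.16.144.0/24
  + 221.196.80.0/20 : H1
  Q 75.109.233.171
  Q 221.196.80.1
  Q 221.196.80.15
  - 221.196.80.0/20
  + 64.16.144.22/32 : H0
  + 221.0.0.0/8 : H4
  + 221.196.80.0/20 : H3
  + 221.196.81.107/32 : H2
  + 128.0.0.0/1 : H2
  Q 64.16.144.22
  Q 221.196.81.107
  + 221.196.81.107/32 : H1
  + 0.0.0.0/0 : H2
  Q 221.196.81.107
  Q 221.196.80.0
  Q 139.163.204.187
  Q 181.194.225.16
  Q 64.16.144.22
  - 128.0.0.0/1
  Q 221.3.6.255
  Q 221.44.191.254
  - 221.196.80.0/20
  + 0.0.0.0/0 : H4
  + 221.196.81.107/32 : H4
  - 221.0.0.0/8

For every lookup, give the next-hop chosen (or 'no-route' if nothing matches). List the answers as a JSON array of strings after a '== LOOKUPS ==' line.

Apply in order:
  + 64.16.144.0/24 (H1) depth=24
  del 64.16.144.0/24 (clear depth 24)
  + 221.196.80.0/20 (H1) depth=20
  ? 75.109.233.171  path d0:-→d1:-→d2:-→d3:-→d4:-  best=no-route
  ? 221.196.80.1  path d0:-→d1:-→d2:-→d3:-→d4:-→d5:-→d6:-→d7:-→d8:-→d9:-→d10:-→d11:-→d12:-→d13:-→d14:-→d15:-→d16:-→d17:-→d18:-→d19:-→d20:H1  best=H1
  ? 221.196.80.15  path d0:-→d1:-→d2:-→d3:-→d4:-→d5:-→d6:-→d7:-→d8:-→d9:-→d10:-→d11:-→d12:-→d13:-→d14:-→d15:-→d16:-→d17:-→d18:-→d19:-→d20:H1  best=H1
  del 221.196.80.0/20 (clear depth 20)
  + 64.16.144.22/32 (H0) depth=32
  + 221.0.0.0/8 (H4) depth=8
  + 221.196.80.0/20 (H3) depth=20
  + 221.196.81.107/32 (H2) depth=32
  + 128.0.0.0/1 (H2) depth=1
  ? 64.16.144.22  path d0:-→d1:-→d2:-→d3:-→d4:-→d5:-→d6:-→d7:-→d8:-→d9:-→d10:-→d11:-→d12:-→d13:-→d14:-→d15:-→d16:-→d17:-→d18:-→d19:-→d20:-→d21:-→d22:-→d23:-→d24:-→d25:-→d26:-→d27:-→d28:-→d29:-→d30:-→d31:-→d32:H0  best=H0
  ? 221.196.81.107  path d0:-→d1:H2→d2:-→d3:-→d4:-→d5:-→d6:-→d7:-→d8:H4→d9:-→d10:-→d11:-→d12:-→d13:-→d14:-→d15:-→d16:-→d17:-→d18:-→d19:-→d20:H3→d21:-→d22:-→d23:-→d24:-→d25:-→d26:-→d27:-→d28:-→d29:-→d30:-→d31:-→d32:H2  best=H2
  + 221.196.81.107/32 (H1) depth=32
  + 0.0.0.0/0 (H2) depth=0
  ? 221.196.81.107  path d0:H2→d1:H2→d2:-→d3:-→d4:-→d5:-→d6:-→d7:-→d8:H4→d9:-→d10:-→d11:-→d12:-→d13:-→d14:-→d15:-→d16:-→d17:-→d18:-→d19:-→d20:H3→d21:-→d22:-→d23:-→d24:-→d25:-→d26:-→d27:-→d28:-→d29:-→d30:-→d31:-→d32:H1  best=H1
  ? 221.196.80.0  path d0:H2→d1:H2→d2:-→d3:-→d4:-→d5:-→d6:-→d7:-→d8:H4→d9:-→d10:-→d11:-→d12:-→d13:-→d14:-→d15:-→d16:-→d17:-→d18:-→d19:-→d20:H3→d21:-→d22:-→d23:-  best=H3
  ? 139.163.204.187  path d0:H2→d1:H2  best=H2
  ? 181.194.225.16  path d0:H2→d1:H2  best=H2
  ? 64.16.144.22  path d0:H2→d1:-→d2:-→d3:-→d4:-→d5:-→d6:-→d7:-→d8:-→d9:-→d10:-→d11:-→d12:-→d13:-→d14:-→d15:-→d16:-→d17:-→d18:-→d19:-→d20:-→d21:-→d22:-→d23:-→d24:-→d25:-→d26:-→d27:-→d28:-→d29:-→d30:-→d31:-→d32:H0  best=H0
  del 128.0.0.0/1 (clear depth 1)
  ? 221.3.6.255  path d0:H2→d1:-→d2:-→d3:-→d4:-→d5:-→d6:-→d7:-→d8:H4  best=H4
  ? 221.44.191.254  path d0:H2→d1:-→d2:-→d3:-→d4:-→d5:-→d6:-→d7:-→d8:H4  best=H4
  del 221.196.80.0/20 (clear depth 20)
  + 0.0.0.0/0 (H4) depth=0
  + 221.196.81.107/32 (H4) depth=32
  del 221.0.0.0/8 (clear depth 8)

== LOOKUPS ==
["no-route","H1","H1","H0","H2","H1","H3","H2","H2","H0","H4","H4"]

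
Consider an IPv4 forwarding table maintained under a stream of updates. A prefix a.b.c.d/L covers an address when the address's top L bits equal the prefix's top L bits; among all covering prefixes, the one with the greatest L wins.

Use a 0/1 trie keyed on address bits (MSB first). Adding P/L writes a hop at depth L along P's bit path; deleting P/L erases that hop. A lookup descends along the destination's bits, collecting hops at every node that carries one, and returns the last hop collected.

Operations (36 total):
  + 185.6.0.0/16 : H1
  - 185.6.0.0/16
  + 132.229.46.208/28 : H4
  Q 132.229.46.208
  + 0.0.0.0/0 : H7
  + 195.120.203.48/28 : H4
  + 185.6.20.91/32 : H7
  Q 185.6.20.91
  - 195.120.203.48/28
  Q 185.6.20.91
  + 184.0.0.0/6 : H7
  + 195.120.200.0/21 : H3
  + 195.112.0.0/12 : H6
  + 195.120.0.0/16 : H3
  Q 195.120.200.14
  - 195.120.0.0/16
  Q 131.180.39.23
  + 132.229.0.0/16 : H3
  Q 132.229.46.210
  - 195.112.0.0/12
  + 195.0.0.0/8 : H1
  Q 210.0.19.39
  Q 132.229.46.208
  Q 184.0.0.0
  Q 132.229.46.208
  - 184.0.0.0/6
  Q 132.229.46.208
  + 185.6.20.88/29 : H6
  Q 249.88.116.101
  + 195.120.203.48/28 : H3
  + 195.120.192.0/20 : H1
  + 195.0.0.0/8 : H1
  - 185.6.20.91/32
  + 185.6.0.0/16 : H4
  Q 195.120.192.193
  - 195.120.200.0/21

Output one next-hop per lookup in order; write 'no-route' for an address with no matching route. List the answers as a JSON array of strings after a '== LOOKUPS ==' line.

Process each operation:
  add 185.6.0.0/16 -> H1 at depth 16
  del 185.6.0.0/16 (clear depth 16)
  add 132.229.46.208/28 -> H4 at depth 28
  ? 132.229.46.208  path d0:-→d1:-→d2:-→d3:-→d4:-→d5:-→d6:-→d7:-→d8:-→d9:-→d10:-→d11:-→d12:-→d13:-→d14:-→d15:-→d16:-→d17:-→d18:-→d19:-→d20:-→d21:-→d22:-→d23:-→d24:-→d25:-→d26:-→d27:-→d28:H4  best=H4
  add 0.0.0.0/0 -> H7 at depth 0
  add 195.120.203.48/28 -> H4 at depth 28
  add 185.6.20.91/32 -> H7 at depth 32
  ? 185.6.20.91  path d0:H7→d1:-→d2:-→d3:-→d4:-→d5:-→d6:-→d7:-→d8:-→d9:-→d10:-→d11:-→d12:-→d13:-→d14:-→d15:-→d16:-→d17:-→d18:-→d19:-→d20:-→d21:-→d22:-→d23:-→d24:-→d25:-→d26:-→d27:-→d28:-→d29:-→d30:-→d31:-→d32:H7  best=H7
  del 195.120.203.48/28 (clear depth 28)
  ? 185.6.20.91  path d0:H7→d1:-→d2:-→d3:-→d4:-→d5:-→d6:-→d7:-→d8:-→d9:-→d10:-→d11:-→d12:-→d13:-→d14:-→d15:-→d16:-→d17:-→d18:-→d19:-→d20:-→d21:-→d22:-→d23:-→d24:-→d25:-→d26:-→d27:-→d28:-→d29:-→d30:-→d31:-→d32:H7  best=H7
  add 184.0.0.0/6 -> H7 at depth 6
  add 195.120.200.0/21 -> H3 at depth 21
  add 195.112.0.0/12 -> H6 at depth 12
  add 195.120.0.0/16 -> H3 at depth 16
  ? 195.120.200.14  path d0:H7→d1:-→d2:-→d3:-→d4:-→d5:-→d6:-→d7:-→d8:-→d9:-→d10:-→d11:-→d12:H6→d13:-→d14:-→d15:-→d16:H3→d17:-→d18:-→d19:-→d20:-→d21:H3→d22:-  best=H3
  del 195.120.0.0/16 (clear depth 16)
  ? 131.180.39.23  path d0:H7→d1:-→d2:-→d3:-→d4:-→d5:-  best=H7
  add 132.229.0.0/16 -> H3 at depth 16
  ? 132.229.46.210  path d0:H7→d1:-→d2:-→d3:-→d4:-→d5:-→d6:-→d7:-→d8:-→d9:-→d10:-→d11:-→d12:-→d13:-→d14:-→d15:-→d16:H3→d17:-→d18:-→d19:-→d20:-→d21:-→d22:-→d23:-→d24:-→d25:-→d26:-→d27:-→d28:H4  best=H4
  del 195.112.0.0/12 (clear depth 12)
  add 195.0.0.0/8 -> H1 at depth 8
  ? 210.0.19.39  path d0:H7→d1:-→d2:-→d3:-  best=H7
  ? 132.229.46.208  path d0:H7→d1:-→d2:-→d3:-→d4:-→d5:-→d6:-→d7:-→d8:-→d9:-→d10:-→d11:-→d12:-→d13:-→d14:-→d15:-→d16:H3→d17:-→d18:-→d19:-→d20:-→d21:-→d22:-→d23:-→d24:-→d25:-→d26:-→d27:-→d28:H4  best=H4
  ? 184.0.0.0  path d0:H7→d1:-→d2:-→d3:-→d4:-→d5:-→d6:H7→d7:-  best=H7
  ? 132.229.46.208  path d0:H7→d1:-→d2:-→d3:-→d4:-→d5:-→d6:-→d7:-→d8:-→d9:-→d10:-→d11:-→d12:-→d13:-→d14:-→d15:-→d16:H3→d17:-→d18:-→d19:-→d20:-→d21:-→d22:-→d23:-→d24:-→d25:-→d26:-→d27:-→d28:H4  best=H4
  del 184.0.0.0/6 (clear depth 6)
  ? 132.229.46.208  path d0:H7→d1:-→d2:-→d3:-→d4:-→d5:-→d6:-→d7:-→d8:-→d9:-→d10:-→d11:-→d12:-→d13:-→d14:-→d15:-→d16:H3→d17:-→d18:-→d19:-→d20:-→d21:-→d22:-→d23:-→d24:-→d25:-→d26:-→d27:-→d28:H4  best=H4
  add 185.6.20.88/29 -> H6 at depth 29
  ? 249.88.116.101  path d0:H7→d1:-→d2:-  best=H7
  add 195.120.203.48/28 -> H3 at depth 28
  add 195.120.192.0/20 -> H1 at depth 20
  add 195.0.0.0/8 -> H1 at depth 8
  del 185.6.20.91/32 (clear depth 32)
  add 185.6.0.0/16 -> H4 at depth 16
  ? 195.120.192.193  path d0:H7→d1:-→d2:-→d3:-→d4:-→d5:-→d6:-→d7:-→d8:H1→d9:-→d10:-→d11:-→d12:-→d13:-→d14:-→d15:-→d16:-→d17:-→d18:-→d19:-→d20:H1  best=H1
  del 195.120.200.0/21 (clear depth 21)

== LOOKUPS ==
["H4","H7","H7","H3","H7","H4","H7","H4","H7","H4","H4","H7","H1"]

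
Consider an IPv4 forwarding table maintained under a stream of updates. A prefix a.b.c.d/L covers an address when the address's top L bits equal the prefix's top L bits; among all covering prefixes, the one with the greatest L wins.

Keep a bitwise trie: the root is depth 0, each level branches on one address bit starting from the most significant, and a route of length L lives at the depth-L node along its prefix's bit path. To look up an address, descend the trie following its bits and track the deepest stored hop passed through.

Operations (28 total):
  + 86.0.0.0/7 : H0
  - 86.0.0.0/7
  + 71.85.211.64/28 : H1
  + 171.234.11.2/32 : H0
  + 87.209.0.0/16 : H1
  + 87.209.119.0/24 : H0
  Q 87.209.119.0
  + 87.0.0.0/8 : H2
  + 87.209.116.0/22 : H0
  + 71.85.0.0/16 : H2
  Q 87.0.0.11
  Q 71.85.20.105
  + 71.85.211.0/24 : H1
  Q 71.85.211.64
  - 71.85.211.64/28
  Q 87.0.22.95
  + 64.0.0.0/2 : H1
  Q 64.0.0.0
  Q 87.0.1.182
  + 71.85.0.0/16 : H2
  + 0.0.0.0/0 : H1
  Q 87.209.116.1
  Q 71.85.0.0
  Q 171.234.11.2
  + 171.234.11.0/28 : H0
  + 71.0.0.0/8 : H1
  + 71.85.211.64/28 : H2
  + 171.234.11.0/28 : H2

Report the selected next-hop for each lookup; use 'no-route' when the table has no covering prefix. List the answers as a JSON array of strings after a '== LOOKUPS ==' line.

Trace:
  add 86.0.0.0/7 -> H0 at depth 7
  - 86.0.0.0/7 clear@7
  add 71.85.211.64/28 -> H1 at depth 28
  add 171.234.11.2/32 -> H0 at depth 32
  add 87.209.0.0/16 -> H1 at depth 16
  add 87.209.119.0/24 -> H0 at depth 24
  ? 87.209.119.0  path d0:-→d1:-→d2:-→d3:-→d4:-→d5:-→d6:-→d7:-→d8:-→d9:-→d10:-→d11:-→d12:-→d13:-→d14:-→d15:-→d16:H1→d17:-→d18:-→d19:-→d20:-→d21:-→d22:-→d23:-→d24:H0  best=H0
  add 87.0.0.0/8 -> H2 at depth 8
  add 87.209.116.0/22 -> H0 at depth 22
  add 71.85.0.0/16 -> H2 at depth 16
  ? 87.0.0.11  path d0:-→d1:-→d2:-→d3:-→d4:-→d5:-→d6:-→d7:-→d8:H2  best=H2
  ? 71.85.20.105  path d0:-→d1:-→d2:-→d3:-→d4:-→d5:-→d6:-→d7:-→d8:-→d9:-→d10:-→d11:-→d12:-→d13:-→d14:-→d15:-→d16:H2  best=H2
  add 71.85.211.0/24 -> H1 at depth 24
  ? 71.85.211.64  path d0:-→d1:-→d2:-→d3:-→d4:-→d5:-→d6:-→d7:-→d8:-→d9:-→d10:-→d11:-→d12:-→d13:-→d14:-→d15:-→d16:H2→d17:-→d18:-→d19:-→d20:-→d21:-→d22:-→d23:-→d24:H1→d25:-→d26:-→d27:-→d28:H1  best=H1
  - 71.85.211.64/28 clear@28
  ? 87.0.22.95  path d0:-→d1:-→d2:-→d3:-→d4:-→d5:-→d6:-→d7:-→d8:H2  best=H2
  add 64.0.0.0/2 -> H1 at depth 2
  ? 64.0.0.0  path d0:-→d1:-→d2:H1→d3:-→d4:-→d5:-  best=H1
  ? 87.0.1.182  path d0:-→d1:-→d2:H1→d3:-→d4:-→d5:-→d6:-→d7:-→d8:H2  best=H2
  add 71.85.0.0/16 -> H2 at depth 16
  add 0.0.0.0/0 -> H1 at depth 0
  ? 87.209.116.1  path d0:H1→d1:-→d2:H1→d3:-→d4:-→d5:-→d6:-→d7:-→d8:H2→d9:-→d10:-→d11:-→d12:-→d13:-→d14:-→d15:-→d16:H1→d17:-→d18:-→d19:-→d20:-→d21:-→d22:H0  best=H0
  ? 71.85.0.0  path d0:H1→d1:-→d2:H1→d3:-→d4:-→d5:-→d6:-→d7:-→d8:-→d9:-→d10:-→d11:-→d12:-→d13:-→d14:-→d15:-→d16:H2  best=H2
  ? 171.234.11.2  path d0:H1→d1:-→d2:-→d3:-→d4:-→d5:-→d6:-→d7:-→d8:-→d9:-→d10:-→d11:-→d12:-→d13:-→d14:-→d15:-→d16:-→d17:-→d18:-→d19:-→d20:-→d21:-→d22:-→d23:-→d24:-→d25:-→d26:-→d27:-→d28:-→d29:-→d30:-→d31:-→d32:H0  best=H0
  add 171.234.11.0/28 -> H0 at depth 28
  add 71.0.0.0/8 -> H1 at depth 8
  add 71.85.211.64/28 -> H2 at depth 28
  add 171.234.11.0/28 -> H2 at depth 28

== LOOKUPS ==
["H0","H2","H2","H1","H2","H1","H2","H0","H2","H0"]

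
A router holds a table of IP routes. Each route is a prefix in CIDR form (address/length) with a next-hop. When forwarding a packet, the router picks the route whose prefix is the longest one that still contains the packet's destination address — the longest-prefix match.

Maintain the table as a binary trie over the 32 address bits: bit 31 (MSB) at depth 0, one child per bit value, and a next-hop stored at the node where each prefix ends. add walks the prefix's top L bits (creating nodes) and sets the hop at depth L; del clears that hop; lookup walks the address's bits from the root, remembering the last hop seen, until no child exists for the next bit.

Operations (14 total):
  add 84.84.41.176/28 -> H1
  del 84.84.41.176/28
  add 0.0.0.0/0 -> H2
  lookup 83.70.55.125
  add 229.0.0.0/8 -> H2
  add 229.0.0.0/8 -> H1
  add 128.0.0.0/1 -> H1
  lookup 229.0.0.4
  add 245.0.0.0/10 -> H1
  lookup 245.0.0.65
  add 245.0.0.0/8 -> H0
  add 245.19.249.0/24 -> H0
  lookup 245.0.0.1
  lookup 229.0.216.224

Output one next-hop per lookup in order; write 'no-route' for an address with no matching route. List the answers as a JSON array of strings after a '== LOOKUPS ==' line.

Apply in order:
  add 84.84.41.176/28 -> H1 at depth 28
  del 84.84.41.176/28 (clear depth 28)
  add 0.0.0.0/0 -> H2 at depth 0
  ? 83.70.55.125  path d0:H2→d1:-→d2:-→d3:-→d4:-→d5:-  best=H2
  add 229.0.0.0/8 -> H2 at depth 8
  add 229.0.0.0/8 -> H1 at depth 8
  add 128.0.0.0/1 -> H1 at depth 1
  ? 229.0.0.4  path d0:H2→d1:H1→d2:-→d3:-→d4:-→d5:-→d6:-→d7:-→d8:H1  best=H1
  add 245.0.0.0/10 -> H1 at depth 10
  ? 245.0.0.65  path d0:H2→d1:H1→d2:-→d3:-→d4:-→d5:-→d6:-→d7:-→d8:-→d9:-→d10:H1  best=H1
  add 245.0.0.0/8 -> H0 at depth 8
  add 245.19.249.0/24 -> H0 at depth 24
  ? 245.0.0.1  path d0:H2→d1:H1→d2:-→d3:-→d4:-→d5:-→d6:-→d7:-→d8:H0→d9:-→d10:H1→d11:-  best=H1
  ? 229.0.216.224  path d0:H2→d1:H1→d2:-→d3:-→d4:-→d5:-→d6:-→d7:-→d8:H1  best=H1

== LOOKUPS ==
["H2","H1","H1","H1","H1"]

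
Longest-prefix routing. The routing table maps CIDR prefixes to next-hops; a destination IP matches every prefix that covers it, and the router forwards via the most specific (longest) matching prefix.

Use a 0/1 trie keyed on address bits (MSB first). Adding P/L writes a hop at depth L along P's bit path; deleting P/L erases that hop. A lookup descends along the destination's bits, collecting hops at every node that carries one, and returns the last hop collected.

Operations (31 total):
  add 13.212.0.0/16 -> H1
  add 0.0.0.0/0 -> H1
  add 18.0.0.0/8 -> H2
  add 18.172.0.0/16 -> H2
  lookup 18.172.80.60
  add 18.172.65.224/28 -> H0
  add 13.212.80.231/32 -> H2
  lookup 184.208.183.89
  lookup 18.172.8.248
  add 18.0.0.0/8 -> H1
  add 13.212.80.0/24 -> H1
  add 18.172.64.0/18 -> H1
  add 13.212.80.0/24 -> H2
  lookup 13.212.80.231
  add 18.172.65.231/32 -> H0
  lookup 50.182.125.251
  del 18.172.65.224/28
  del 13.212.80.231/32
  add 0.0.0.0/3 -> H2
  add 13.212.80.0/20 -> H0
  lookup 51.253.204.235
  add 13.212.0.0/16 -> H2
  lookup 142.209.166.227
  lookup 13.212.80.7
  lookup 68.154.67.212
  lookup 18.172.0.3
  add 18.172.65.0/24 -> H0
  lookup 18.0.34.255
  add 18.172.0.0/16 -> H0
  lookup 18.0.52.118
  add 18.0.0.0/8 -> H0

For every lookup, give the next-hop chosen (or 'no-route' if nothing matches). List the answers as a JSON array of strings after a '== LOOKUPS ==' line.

Trace:
  add 13.212.0.0/16 -> H1 at depth 16
  add 0.0.0.0/0 -> H1 at depth 0
  add 18.0.0.0/8 -> H2 at depth 8
  add 18.172.0.0/16 -> H2 at depth 16
  lookup 18.172.80.60: bits 0001001010101100 walk d0:H1→d1:-→d2:-→d3:-→d4:-→d5:-→d6:-→d7:-→d8:H2→d9:-→d10:-→d11:-→d12:-→d13:-→d14:-→d15:-→d16:H2 -> H2
  add 18.172.65.224/28 -> H0 at depth 28
  add 13.212.80.231/32 -> H2 at depth 32
  lookup 184.208.183.89: bits ε walk d0:H1 -> H1
  lookup 18.172.8.248: bits 00010010101011000 walk d0:H1→d1:-→d2:-→d3:-→d4:-→d5:-→d6:-→d7:-→d8:H2→d9:-→d10:-→d11:-→d12:-→d13:-→d14:-→d15:-→d16:H2→d17:- -> H2
  add 18.0.0.0/8 -> H1 at depth 8
  add 13.212.80.0/24 -> H1 at depth 24
  add 18.172.64.0/18 -> H1 at depth 18
  add 13.212.80.0/24 -> H2 at depth 24
  lookup 13.212.80.231: bits 00001101110101000101000011100111 walk d0:H1→d1:-→d2:-→d3:-→d4:-→d5:-→d6:-→d7:-→d8:-→d9:-→d10:-→d11:-→d12:-→d13:-→d14:-→d15:-→d16:H1→d17:-→d18:-→d19:-→d20:-→d21:-→d22:-→d23:-→d24:H2→d25:-→d26:-→d27:-→d28:-→d29:-→d30:-→d31:-→d32:H2 -> H2
  add 18.172.65.231/32 -> H0 at depth 32
  lookup 50.182.125.251: bits 00 walk d0:H1→d1:-→d2:- -> H1
  del 18.172.65.224/28 (clear depth 28)
  del 13.212.80.231/32 (clear depth 32)
  add 0.0.0.0/3 -> H2 at depth 3
  add 13.212.80.0/20 -> H0 at depth 20
  lookup 51.253.204.235: bits 00 walk d0:H1→d1:-→d2:- -> H1
  add 13.212.0.0/16 -> H2 at depth 16
  lookup 142.209.166.227: bits ε walk d0:H1 -> H1
  lookup 13.212.80.7: bits 000011011101010001010000 walk d0:H1→d1:-→d2:-→d3:H2→d4:-→d5:-→d6:-→d7:-→d8:-→d9:-→d10:-→d11:-→d12:-→d13:-→d14:-→d15:-→d16:H2→d17:-→d18:-→d19:-→d20:H0→d21:-→d22:-→d23:-→d24:H2 -> H2
  lookup 68.154.67.212: bits 0 walk d0:H1→d1:- -> H1
  lookup 18.172.0.3: bits 00010010101011000 walk d0:H1→d1:-→d2:-→d3:H2→d4:-→d5:-→d6:-→d7:-→d8:H1→d9:-→d10:-→d11:-→d12:-→d13:-→d14:-→d15:-→d16:H2→d17:- -> H2
  add 18.172.65.0/24 -> H0 at depth 24
  lookup 18.0.34.255: bits 00010010 walk d0:H1→d1:-→d2:-→d3:H2→d4:-→d5:-→d6:-→d7:-→d8:H1 -> H1
  add 18.172.0.0/16 -> H0 at depth 16
  lookup 18.0.52.118: bits 00010010 walk d0:H1→d1:-→d2:-→d3:H2→d4:-→d5:-→d6:-→d7:-→d8:H1 -> H1
  add 18.0.0.0/8 -> H0 at depth 8

== LOOKUPS ==
["H2","H1","H2","H2","H1","H1","H1","H2","H1","H2","H1","H1"]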